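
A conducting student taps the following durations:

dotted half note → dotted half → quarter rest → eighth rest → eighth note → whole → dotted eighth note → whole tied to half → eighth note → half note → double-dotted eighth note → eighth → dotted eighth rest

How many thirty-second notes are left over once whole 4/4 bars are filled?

27

One bar of 4/4 = 32 thirty-second notes.
Express everything in thirty-second notes: dotted half note = 24; dotted half = 24; quarter rest = 8; eighth rest = 4; eighth note = 4; whole = 32; dotted eighth note = 6; whole tied to half (whole + half) = 48; eighth note = 4; half note = 16; double-dotted eighth note = 7; eighth = 4; dotted eighth rest = 6.
Altogether 24 + 24 + 8 + 4 + 4 + 32 + 6 + 48 + 4 + 16 + 7 + 4 + 6 = 187.
187 ÷ 32 = 5 complete bars with 27 thirty-second notes remaining.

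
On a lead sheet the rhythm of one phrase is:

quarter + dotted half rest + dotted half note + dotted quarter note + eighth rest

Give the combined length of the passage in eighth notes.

Express everything in eighth notes: quarter = 2; dotted half rest = 6; dotted half note = 6; dotted quarter note = 3; eighth rest = 1.
Adding: 2 + 6 + 6 + 3 + 1 = 18 eighth notes.

18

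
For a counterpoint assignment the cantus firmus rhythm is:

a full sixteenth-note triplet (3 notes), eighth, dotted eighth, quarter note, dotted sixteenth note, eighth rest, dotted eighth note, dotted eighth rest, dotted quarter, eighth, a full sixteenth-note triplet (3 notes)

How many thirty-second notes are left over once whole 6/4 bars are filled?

One bar of 6/4 = 48 thirty-second notes.
Express everything in thirty-second notes: a full sixteenth-note triplet (3 notes) (three triplet sixteenths span one eighth) = 4; eighth = 4; dotted eighth = 6; quarter note = 8; dotted sixteenth note = 3; eighth rest = 4; dotted eighth note = 6; dotted eighth rest = 6; dotted quarter = 12; eighth = 4; a full sixteenth-note triplet (3 notes) (three triplet sixteenths span one eighth) = 4.
Total: 4 + 4 + 6 + 8 + 3 + 4 + 6 + 6 + 12 + 4 + 4 = 61.
61 ÷ 48 = 1 complete bar with 13 thirty-second notes remaining.

13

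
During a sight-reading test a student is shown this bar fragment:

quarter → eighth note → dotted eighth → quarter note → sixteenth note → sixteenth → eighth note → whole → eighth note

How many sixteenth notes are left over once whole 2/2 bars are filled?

3

One bar of 2/2 = 16 sixteenth notes.
Express everything in sixteenth notes: quarter = 4; eighth note = 2; dotted eighth = 3; quarter note = 4; sixteenth note = 1; sixteenth = 1; eighth note = 2; whole = 16; eighth note = 2.
Altogether 4 + 2 + 3 + 4 + 1 + 1 + 2 + 16 + 2 = 35.
35 ÷ 16 = 2 complete bars with 3 sixteenth notes remaining.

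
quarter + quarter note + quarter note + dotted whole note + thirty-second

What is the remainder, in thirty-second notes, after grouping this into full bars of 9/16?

One bar of 9/16 = 18 thirty-second notes.
In thirty-second notes: quarter = 8; quarter note = 8; quarter note = 8; dotted whole note = 48; thirty-second = 1.
Altogether 8 + 8 + 8 + 48 + 1 = 73.
73 ÷ 18 = 4 complete bars with 1 thirty-second note remaining.

1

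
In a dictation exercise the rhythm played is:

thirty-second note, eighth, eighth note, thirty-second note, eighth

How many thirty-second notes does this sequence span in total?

In thirty-second notes: thirty-second note = 1; eighth = 4; eighth note = 4; thirty-second note = 1; eighth = 4.
Altogether 1 + 4 + 4 + 1 + 4 = 14 thirty-second notes.

14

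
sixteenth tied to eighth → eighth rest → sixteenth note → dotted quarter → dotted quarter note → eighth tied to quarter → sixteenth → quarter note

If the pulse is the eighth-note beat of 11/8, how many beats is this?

One eighth-note beat = 2 sixteenth notes.
Convert each value to sixteenth notes: sixteenth tied to eighth (sixteenth + eighth) = 3; eighth rest = 2; sixteenth note = 1; dotted quarter = 6; dotted quarter note = 6; eighth tied to quarter (eighth + quarter) = 6; sixteenth = 1; quarter note = 4.
Total: 3 + 2 + 1 + 6 + 6 + 6 + 1 + 4 = 29.
29 ÷ 2 = 14.5 beats.

14.5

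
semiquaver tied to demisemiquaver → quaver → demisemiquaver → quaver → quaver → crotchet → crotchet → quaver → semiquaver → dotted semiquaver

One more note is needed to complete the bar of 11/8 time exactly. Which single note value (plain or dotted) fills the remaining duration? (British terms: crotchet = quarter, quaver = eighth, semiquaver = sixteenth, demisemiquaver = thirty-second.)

dotted sixteenth note

The bar of 11/8 = 44 thirty-second notes.
Convert each value to thirty-second notes: semiquaver tied to demisemiquaver (semiquaver + demisemiquaver) = 3; quaver = 4; demisemiquaver = 1; quaver = 4; quaver = 4; crotchet = 8; crotchet = 8; quaver = 4; semiquaver = 2; dotted semiquaver = 3.
Altogether 3 + 4 + 1 + 4 + 4 + 8 + 8 + 4 + 2 + 3 = 41.
Remaining: 44 − 41 = 3 thirty-second notes, which is a dotted sixteenth note.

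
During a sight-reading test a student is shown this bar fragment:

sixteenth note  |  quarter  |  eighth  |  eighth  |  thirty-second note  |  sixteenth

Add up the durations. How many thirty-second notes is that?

21

Each duration in thirty-second notes: sixteenth note = 2; quarter = 8; eighth = 4; eighth = 4; thirty-second note = 1; sixteenth = 2.
Adding: 2 + 8 + 4 + 4 + 1 + 2 = 21 thirty-second notes.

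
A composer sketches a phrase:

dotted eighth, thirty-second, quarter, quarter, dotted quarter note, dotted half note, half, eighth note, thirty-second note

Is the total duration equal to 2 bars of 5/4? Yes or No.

One bar of 5/4 = 40 thirty-second notes, so 2 bars = 80.
Convert each value to thirty-second notes: dotted eighth = 6; thirty-second = 1; quarter = 8; quarter = 8; dotted quarter note = 12; dotted half note = 24; half = 16; eighth note = 4; thirty-second note = 1.
Sum: 6 + 1 + 8 + 8 + 12 + 24 + 16 + 4 + 1 = 80.
80 equals 80, so the answer is Yes.

Yes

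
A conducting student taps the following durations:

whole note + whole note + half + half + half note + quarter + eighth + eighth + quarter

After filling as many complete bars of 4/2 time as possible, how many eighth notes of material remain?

2

One bar of 4/2 = 16 eighth notes.
Convert each value to eighth notes: whole note = 8; whole note = 8; half = 4; half = 4; half note = 4; quarter = 2; eighth = 1; eighth = 1; quarter = 2.
Altogether 8 + 8 + 4 + 4 + 4 + 2 + 1 + 1 + 2 = 34.
34 ÷ 16 = 2 complete bars with 2 eighth notes remaining.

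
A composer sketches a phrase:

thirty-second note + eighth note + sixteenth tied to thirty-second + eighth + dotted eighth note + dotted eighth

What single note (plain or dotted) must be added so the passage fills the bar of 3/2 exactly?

The bar of 3/2 = 48 thirty-second notes.
Convert each value to thirty-second notes: thirty-second note = 1; eighth note = 4; sixteenth tied to thirty-second (sixteenth + thirty-second) = 3; eighth = 4; dotted eighth note = 6; dotted eighth = 6.
Sum: 1 + 4 + 3 + 4 + 6 + 6 = 24.
Remaining: 48 − 24 = 24 thirty-second notes, which is a dotted half note.

dotted half note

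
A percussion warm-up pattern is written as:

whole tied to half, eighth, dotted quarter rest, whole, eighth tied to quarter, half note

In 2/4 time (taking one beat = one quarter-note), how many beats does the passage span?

One quarter-note beat = 2 eighth notes.
Convert each value to eighth notes: whole tied to half (whole + half) = 12; eighth = 1; dotted quarter rest = 3; whole = 8; eighth tied to quarter (eighth + quarter) = 3; half note = 4.
Sum: 12 + 1 + 3 + 8 + 3 + 4 = 31.
31 ÷ 2 = 15.5 beats.

15.5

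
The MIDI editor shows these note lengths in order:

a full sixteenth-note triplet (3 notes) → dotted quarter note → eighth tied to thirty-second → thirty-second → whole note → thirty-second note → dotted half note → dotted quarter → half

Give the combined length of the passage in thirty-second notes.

107

Working in thirty-second notes: a full sixteenth-note triplet (3 notes) (three triplet sixteenths span one eighth) = 4; dotted quarter note = 12; eighth tied to thirty-second (eighth + thirty-second) = 5; thirty-second = 1; whole note = 32; thirty-second note = 1; dotted half note = 24; dotted quarter = 12; half = 16.
Adding: 4 + 12 + 5 + 1 + 32 + 1 + 24 + 12 + 16 = 107 thirty-second notes.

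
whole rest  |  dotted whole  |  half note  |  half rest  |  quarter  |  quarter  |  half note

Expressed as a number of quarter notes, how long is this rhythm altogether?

Express everything in quarter notes: whole rest = 4; dotted whole = 6; half note = 2; half rest = 2; quarter = 1; quarter = 1; half note = 2.
Altogether 4 + 6 + 2 + 2 + 1 + 1 + 2 = 18 quarter notes.

18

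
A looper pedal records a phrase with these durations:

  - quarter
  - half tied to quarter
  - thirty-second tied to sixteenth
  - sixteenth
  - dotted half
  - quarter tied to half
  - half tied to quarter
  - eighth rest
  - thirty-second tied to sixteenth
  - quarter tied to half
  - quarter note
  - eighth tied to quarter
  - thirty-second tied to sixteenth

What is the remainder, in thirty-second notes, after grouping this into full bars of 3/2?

One bar of 3/2 = 48 thirty-second notes.
Express everything in thirty-second notes: quarter = 8; half tied to quarter (half + quarter) = 24; thirty-second tied to sixteenth (thirty-second + sixteenth) = 3; sixteenth = 2; dotted half = 24; quarter tied to half (quarter + half) = 24; half tied to quarter (half + quarter) = 24; eighth rest = 4; thirty-second tied to sixteenth (thirty-second + sixteenth) = 3; quarter tied to half (quarter + half) = 24; quarter note = 8; eighth tied to quarter (eighth + quarter) = 12; thirty-second tied to sixteenth (thirty-second + sixteenth) = 3.
Altogether 8 + 24 + 3 + 2 + 24 + 24 + 24 + 4 + 3 + 24 + 8 + 12 + 3 = 163.
163 ÷ 48 = 3 complete bars with 19 thirty-second notes remaining.

19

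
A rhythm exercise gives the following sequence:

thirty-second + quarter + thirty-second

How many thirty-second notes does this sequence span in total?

10

Convert each value to thirty-second notes: thirty-second = 1; quarter = 8; thirty-second = 1.
Sum: 1 + 8 + 1 = 10 thirty-second notes.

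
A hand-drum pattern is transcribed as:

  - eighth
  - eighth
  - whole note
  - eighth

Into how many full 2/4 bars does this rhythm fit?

2

One bar of 2/4 = 4 eighth notes.
In eighth notes: eighth = 1; eighth = 1; whole note = 8; eighth = 1.
Adding: 1 + 1 + 8 + 1 = 11.
11 ÷ 4 = 2 complete bars with 3 left over.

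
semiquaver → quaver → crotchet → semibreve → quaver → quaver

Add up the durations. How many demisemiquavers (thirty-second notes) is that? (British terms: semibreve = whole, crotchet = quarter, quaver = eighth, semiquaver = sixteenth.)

In thirty-second notes: semiquaver = 2; quaver = 4; crotchet = 8; semibreve = 32; quaver = 4; quaver = 4.
Adding: 2 + 4 + 8 + 32 + 4 + 4 = 54 thirty-second notes.

54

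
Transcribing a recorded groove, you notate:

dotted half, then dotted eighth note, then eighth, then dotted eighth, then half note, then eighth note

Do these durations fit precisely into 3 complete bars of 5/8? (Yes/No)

One bar of 5/8 = 10 sixteenth notes, so 3 bars = 30.
Working in sixteenth notes: dotted half = 12; dotted eighth note = 3; eighth = 2; dotted eighth = 3; half note = 8; eighth note = 2.
Sum: 12 + 3 + 2 + 3 + 8 + 2 = 30.
30 equals 30, so the answer is Yes.

Yes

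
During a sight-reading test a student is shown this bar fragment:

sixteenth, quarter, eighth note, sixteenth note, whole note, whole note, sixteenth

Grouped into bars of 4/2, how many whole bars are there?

1

One bar of 4/2 = 32 sixteenth notes.
Express everything in sixteenth notes: sixteenth = 1; quarter = 4; eighth note = 2; sixteenth note = 1; whole note = 16; whole note = 16; sixteenth = 1.
Altogether 1 + 4 + 2 + 1 + 16 + 16 + 1 = 41.
41 ÷ 32 = 1 complete bar with 9 left over.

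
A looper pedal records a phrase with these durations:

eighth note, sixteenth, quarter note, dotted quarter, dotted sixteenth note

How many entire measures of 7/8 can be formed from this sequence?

One bar of 7/8 = 28 thirty-second notes.
Convert each value to thirty-second notes: eighth note = 4; sixteenth = 2; quarter note = 8; dotted quarter = 12; dotted sixteenth note = 3.
Total: 4 + 2 + 8 + 12 + 3 = 29.
29 ÷ 28 = 1 complete bar with 1 left over.

1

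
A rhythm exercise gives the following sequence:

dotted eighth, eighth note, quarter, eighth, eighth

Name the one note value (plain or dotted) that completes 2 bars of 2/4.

2 bars of 2/4 = 16 sixteenth notes.
Express everything in sixteenth notes: dotted eighth = 3; eighth note = 2; quarter = 4; eighth = 2; eighth = 2.
Adding: 3 + 2 + 4 + 2 + 2 = 13.
Remaining: 16 − 13 = 3 sixteenth notes, which is a dotted eighth note.

dotted eighth note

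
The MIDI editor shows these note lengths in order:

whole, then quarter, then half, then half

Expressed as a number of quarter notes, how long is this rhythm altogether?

Working in quarter notes: whole = 4; quarter = 1; half = 2; half = 2.
Adding: 4 + 1 + 2 + 2 = 9 quarter notes.

9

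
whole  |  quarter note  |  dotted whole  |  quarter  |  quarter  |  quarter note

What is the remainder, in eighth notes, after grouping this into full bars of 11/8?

6

One bar of 11/8 = 11 eighth notes.
Convert each value to eighth notes: whole = 8; quarter note = 2; dotted whole = 12; quarter = 2; quarter = 2; quarter note = 2.
Adding: 8 + 2 + 12 + 2 + 2 + 2 = 28.
28 ÷ 11 = 2 complete bars with 6 eighth notes remaining.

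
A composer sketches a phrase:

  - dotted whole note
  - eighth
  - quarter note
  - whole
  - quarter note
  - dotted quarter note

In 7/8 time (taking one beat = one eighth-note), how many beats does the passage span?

One eighth-note beat = 2 sixteenth notes.
In sixteenth notes: dotted whole note = 24; eighth = 2; quarter note = 4; whole = 16; quarter note = 4; dotted quarter note = 6.
Sum: 24 + 2 + 4 + 16 + 4 + 6 = 56.
56 ÷ 2 = 28 beats.

28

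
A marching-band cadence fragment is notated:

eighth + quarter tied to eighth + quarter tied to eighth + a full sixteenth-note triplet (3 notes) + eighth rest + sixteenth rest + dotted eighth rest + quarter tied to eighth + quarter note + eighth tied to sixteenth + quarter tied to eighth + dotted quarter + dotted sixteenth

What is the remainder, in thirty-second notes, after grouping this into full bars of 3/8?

One bar of 3/8 = 12 thirty-second notes.
Working in thirty-second notes: eighth = 4; quarter tied to eighth (quarter + eighth) = 12; quarter tied to eighth (quarter + eighth) = 12; a full sixteenth-note triplet (3 notes) (three triplet sixteenths span one eighth) = 4; eighth rest = 4; sixteenth rest = 2; dotted eighth rest = 6; quarter tied to eighth (quarter + eighth) = 12; quarter note = 8; eighth tied to sixteenth (eighth + sixteenth) = 6; quarter tied to eighth (quarter + eighth) = 12; dotted quarter = 12; dotted sixteenth = 3.
Total: 4 + 12 + 12 + 4 + 4 + 2 + 6 + 12 + 8 + 6 + 12 + 12 + 3 = 97.
97 ÷ 12 = 8 complete bars with 1 thirty-second note remaining.

1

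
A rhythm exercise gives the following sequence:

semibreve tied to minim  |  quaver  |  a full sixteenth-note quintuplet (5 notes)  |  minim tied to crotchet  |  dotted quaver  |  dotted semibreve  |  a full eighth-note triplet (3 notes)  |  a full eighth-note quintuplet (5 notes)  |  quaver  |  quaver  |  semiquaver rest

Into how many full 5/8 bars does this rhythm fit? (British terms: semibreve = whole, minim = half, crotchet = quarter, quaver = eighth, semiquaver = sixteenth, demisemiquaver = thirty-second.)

8

One bar of 5/8 = 10 sixteenth notes.
Each duration in sixteenth notes: semibreve tied to minim (semibreve + minim) = 24; quaver = 2; a full sixteenth-note quintuplet (5 notes) (five quintuplet sixteenths span one quarter) = 4; minim tied to crotchet (minim + crotchet) = 12; dotted quaver = 3; dotted semibreve = 24; a full eighth-note triplet (3 notes) (three triplet eighths span one quarter) = 4; a full eighth-note quintuplet (5 notes) (five quintuplet eighths span one half) = 8; quaver = 2; quaver = 2; semiquaver rest = 1.
Altogether 24 + 2 + 4 + 12 + 3 + 24 + 4 + 8 + 2 + 2 + 1 = 86.
86 ÷ 10 = 8 complete bars with 6 left over.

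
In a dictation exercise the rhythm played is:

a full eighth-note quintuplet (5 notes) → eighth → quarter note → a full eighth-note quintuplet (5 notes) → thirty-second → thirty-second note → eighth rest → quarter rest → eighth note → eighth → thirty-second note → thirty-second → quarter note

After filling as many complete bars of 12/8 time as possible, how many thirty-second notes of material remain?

28

One bar of 12/8 = 48 thirty-second notes.
Working in thirty-second notes: a full eighth-note quintuplet (5 notes) (five quintuplet eighths span one half) = 16; eighth = 4; quarter note = 8; a full eighth-note quintuplet (5 notes) (five quintuplet eighths span one half) = 16; thirty-second = 1; thirty-second note = 1; eighth rest = 4; quarter rest = 8; eighth note = 4; eighth = 4; thirty-second note = 1; thirty-second = 1; quarter note = 8.
Altogether 16 + 4 + 8 + 16 + 1 + 1 + 4 + 8 + 4 + 4 + 1 + 1 + 8 = 76.
76 ÷ 48 = 1 complete bar with 28 thirty-second notes remaining.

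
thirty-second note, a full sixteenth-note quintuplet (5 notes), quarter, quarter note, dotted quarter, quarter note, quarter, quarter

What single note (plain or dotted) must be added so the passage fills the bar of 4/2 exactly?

dotted sixteenth note

The bar of 4/2 = 64 thirty-second notes.
In thirty-second notes: thirty-second note = 1; a full sixteenth-note quintuplet (5 notes) (five quintuplet sixteenths span one quarter) = 8; quarter = 8; quarter note = 8; dotted quarter = 12; quarter note = 8; quarter = 8; quarter = 8.
Altogether 1 + 8 + 8 + 8 + 12 + 8 + 8 + 8 = 61.
Remaining: 64 − 61 = 3 thirty-second notes, which is a dotted sixteenth note.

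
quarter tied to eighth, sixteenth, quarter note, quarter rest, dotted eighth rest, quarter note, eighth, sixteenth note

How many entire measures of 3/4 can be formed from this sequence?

2

One bar of 3/4 = 12 sixteenth notes.
Convert each value to sixteenth notes: quarter tied to eighth (quarter + eighth) = 6; sixteenth = 1; quarter note = 4; quarter rest = 4; dotted eighth rest = 3; quarter note = 4; eighth = 2; sixteenth note = 1.
Altogether 6 + 1 + 4 + 4 + 3 + 4 + 2 + 1 = 25.
25 ÷ 12 = 2 complete bars with 1 left over.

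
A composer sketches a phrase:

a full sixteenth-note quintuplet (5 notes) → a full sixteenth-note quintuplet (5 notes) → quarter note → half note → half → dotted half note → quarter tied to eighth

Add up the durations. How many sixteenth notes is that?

46

In sixteenth notes: a full sixteenth-note quintuplet (5 notes) (five quintuplet sixteenths span one quarter) = 4; a full sixteenth-note quintuplet (5 notes) (five quintuplet sixteenths span one quarter) = 4; quarter note = 4; half note = 8; half = 8; dotted half note = 12; quarter tied to eighth (quarter + eighth) = 6.
Altogether 4 + 4 + 4 + 8 + 8 + 12 + 6 = 46 sixteenth notes.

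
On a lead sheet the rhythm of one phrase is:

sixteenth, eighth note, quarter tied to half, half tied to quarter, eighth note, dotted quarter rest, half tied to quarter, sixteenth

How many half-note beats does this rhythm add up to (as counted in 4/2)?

6

One half-note beat = 8 sixteenth notes.
In sixteenth notes: sixteenth = 1; eighth note = 2; quarter tied to half (quarter + half) = 12; half tied to quarter (half + quarter) = 12; eighth note = 2; dotted quarter rest = 6; half tied to quarter (half + quarter) = 12; sixteenth = 1.
Adding: 1 + 2 + 12 + 12 + 2 + 6 + 12 + 1 = 48.
48 ÷ 8 = 6 beats.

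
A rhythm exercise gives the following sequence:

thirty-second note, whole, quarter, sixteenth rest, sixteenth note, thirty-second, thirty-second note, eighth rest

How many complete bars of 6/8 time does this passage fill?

One bar of 6/8 = 24 thirty-second notes.
Express everything in thirty-second notes: thirty-second note = 1; whole = 32; quarter = 8; sixteenth rest = 2; sixteenth note = 2; thirty-second = 1; thirty-second note = 1; eighth rest = 4.
Sum: 1 + 32 + 8 + 2 + 2 + 1 + 1 + 4 = 51.
51 ÷ 24 = 2 complete bars with 3 left over.

2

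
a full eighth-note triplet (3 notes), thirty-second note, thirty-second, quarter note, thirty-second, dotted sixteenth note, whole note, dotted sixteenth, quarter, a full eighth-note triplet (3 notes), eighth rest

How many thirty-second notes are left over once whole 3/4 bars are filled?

5

One bar of 3/4 = 24 thirty-second notes.
Working in thirty-second notes: a full eighth-note triplet (3 notes) (three triplet eighths span one quarter) = 8; thirty-second note = 1; thirty-second = 1; quarter note = 8; thirty-second = 1; dotted sixteenth note = 3; whole note = 32; dotted sixteenth = 3; quarter = 8; a full eighth-note triplet (3 notes) (three triplet eighths span one quarter) = 8; eighth rest = 4.
Adding: 8 + 1 + 1 + 8 + 1 + 3 + 32 + 3 + 8 + 8 + 4 = 77.
77 ÷ 24 = 3 complete bars with 5 thirty-second notes remaining.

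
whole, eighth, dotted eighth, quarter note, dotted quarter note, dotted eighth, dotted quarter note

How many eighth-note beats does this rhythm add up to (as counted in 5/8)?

20

One eighth-note beat = 2 sixteenth notes.
Convert each value to sixteenth notes: whole = 16; eighth = 2; dotted eighth = 3; quarter note = 4; dotted quarter note = 6; dotted eighth = 3; dotted quarter note = 6.
Sum: 16 + 2 + 3 + 4 + 6 + 3 + 6 = 40.
40 ÷ 2 = 20 beats.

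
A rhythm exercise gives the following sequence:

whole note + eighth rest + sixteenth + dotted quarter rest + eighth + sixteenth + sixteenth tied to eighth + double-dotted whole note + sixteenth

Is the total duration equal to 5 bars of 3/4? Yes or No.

One bar of 3/4 = 12 sixteenth notes, so 5 bars = 60.
Convert each value to sixteenth notes: whole note = 16; eighth rest = 2; sixteenth = 1; dotted quarter rest = 6; eighth = 2; sixteenth = 1; sixteenth tied to eighth (sixteenth + eighth) = 3; double-dotted whole note = 28; sixteenth = 1.
Adding: 16 + 2 + 1 + 6 + 2 + 1 + 3 + 28 + 1 = 60.
60 equals 60, so the answer is Yes.

Yes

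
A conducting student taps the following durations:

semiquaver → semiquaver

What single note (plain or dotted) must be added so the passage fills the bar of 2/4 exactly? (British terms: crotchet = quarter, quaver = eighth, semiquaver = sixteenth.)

dotted quarter note

The bar of 2/4 = 8 sixteenth notes.
Working in sixteenth notes: semiquaver = 1; semiquaver = 1.
Adding: 1 + 1 = 2.
Remaining: 8 − 2 = 6 sixteenth notes, which is a dotted quarter note.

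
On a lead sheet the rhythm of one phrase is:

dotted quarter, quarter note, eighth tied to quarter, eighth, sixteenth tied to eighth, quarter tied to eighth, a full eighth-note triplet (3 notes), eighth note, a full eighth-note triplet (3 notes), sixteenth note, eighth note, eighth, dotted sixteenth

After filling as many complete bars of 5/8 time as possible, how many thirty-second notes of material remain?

7

One bar of 5/8 = 20 thirty-second notes.
Working in thirty-second notes: dotted quarter = 12; quarter note = 8; eighth tied to quarter (eighth + quarter) = 12; eighth = 4; sixteenth tied to eighth (sixteenth + eighth) = 6; quarter tied to eighth (quarter + eighth) = 12; a full eighth-note triplet (3 notes) (three triplet eighths span one quarter) = 8; eighth note = 4; a full eighth-note triplet (3 notes) (three triplet eighths span one quarter) = 8; sixteenth note = 2; eighth note = 4; eighth = 4; dotted sixteenth = 3.
Sum: 12 + 8 + 12 + 4 + 6 + 12 + 8 + 4 + 8 + 2 + 4 + 4 + 3 = 87.
87 ÷ 20 = 4 complete bars with 7 thirty-second notes remaining.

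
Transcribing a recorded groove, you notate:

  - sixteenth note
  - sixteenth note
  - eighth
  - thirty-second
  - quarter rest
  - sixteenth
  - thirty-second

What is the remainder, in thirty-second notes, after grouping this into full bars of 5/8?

One bar of 5/8 = 20 thirty-second notes.
Each duration in thirty-second notes: sixteenth note = 2; sixteenth note = 2; eighth = 4; thirty-second = 1; quarter rest = 8; sixteenth = 2; thirty-second = 1.
Altogether 2 + 2 + 4 + 1 + 8 + 2 + 1 = 20.
20 ÷ 20 = 1 complete bar with 0 thirty-second notes remaining.

0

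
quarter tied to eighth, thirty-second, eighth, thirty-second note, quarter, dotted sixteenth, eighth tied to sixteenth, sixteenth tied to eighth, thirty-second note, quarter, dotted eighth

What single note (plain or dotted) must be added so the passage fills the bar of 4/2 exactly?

The bar of 4/2 = 64 thirty-second notes.
Working in thirty-second notes: quarter tied to eighth (quarter + eighth) = 12; thirty-second = 1; eighth = 4; thirty-second note = 1; quarter = 8; dotted sixteenth = 3; eighth tied to sixteenth (eighth + sixteenth) = 6; sixteenth tied to eighth (sixteenth + eighth) = 6; thirty-second note = 1; quarter = 8; dotted eighth = 6.
Adding: 12 + 1 + 4 + 1 + 8 + 3 + 6 + 6 + 1 + 8 + 6 = 56.
Remaining: 64 − 56 = 8 thirty-second notes, which is a quarter note.

quarter note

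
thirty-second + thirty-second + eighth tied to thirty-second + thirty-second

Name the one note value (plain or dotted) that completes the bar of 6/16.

eighth note

The bar of 6/16 = 12 thirty-second notes.
In thirty-second notes: thirty-second = 1; thirty-second = 1; eighth tied to thirty-second (eighth + thirty-second) = 5; thirty-second = 1.
Total: 1 + 1 + 5 + 1 = 8.
Remaining: 12 − 8 = 4 thirty-second notes, which is a eighth note.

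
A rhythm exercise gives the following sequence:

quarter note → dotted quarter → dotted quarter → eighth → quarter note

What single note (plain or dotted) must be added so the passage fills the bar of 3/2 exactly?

eighth note

The bar of 3/2 = 12 eighth notes.
Convert each value to eighth notes: quarter note = 2; dotted quarter = 3; dotted quarter = 3; eighth = 1; quarter note = 2.
Adding: 2 + 3 + 3 + 1 + 2 = 11.
Remaining: 12 − 11 = 1 eighth note, which is a eighth note.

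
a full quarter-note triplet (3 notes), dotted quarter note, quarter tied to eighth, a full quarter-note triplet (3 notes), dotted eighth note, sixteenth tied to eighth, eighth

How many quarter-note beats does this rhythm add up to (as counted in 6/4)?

One quarter-note beat = 4 sixteenth notes.
Express everything in sixteenth notes: a full quarter-note triplet (3 notes) (three triplet quarters span one half) = 8; dotted quarter note = 6; quarter tied to eighth (quarter + eighth) = 6; a full quarter-note triplet (3 notes) (three triplet quarters span one half) = 8; dotted eighth note = 3; sixteenth tied to eighth (sixteenth + eighth) = 3; eighth = 2.
Altogether 8 + 6 + 6 + 8 + 3 + 3 + 2 = 36.
36 ÷ 4 = 9 beats.

9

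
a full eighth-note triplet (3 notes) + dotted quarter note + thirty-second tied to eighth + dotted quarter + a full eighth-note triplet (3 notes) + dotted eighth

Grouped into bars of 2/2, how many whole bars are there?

1

One bar of 2/2 = 32 thirty-second notes.
Convert each value to thirty-second notes: a full eighth-note triplet (3 notes) (three triplet eighths span one quarter) = 8; dotted quarter note = 12; thirty-second tied to eighth (thirty-second + eighth) = 5; dotted quarter = 12; a full eighth-note triplet (3 notes) (three triplet eighths span one quarter) = 8; dotted eighth = 6.
Total: 8 + 12 + 5 + 12 + 8 + 6 = 51.
51 ÷ 32 = 1 complete bar with 19 left over.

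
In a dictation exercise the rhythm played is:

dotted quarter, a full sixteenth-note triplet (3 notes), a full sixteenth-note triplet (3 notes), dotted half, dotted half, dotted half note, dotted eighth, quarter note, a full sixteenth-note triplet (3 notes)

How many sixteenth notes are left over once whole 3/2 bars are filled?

One bar of 3/2 = 24 sixteenth notes.
Each duration in sixteenth notes: dotted quarter = 6; a full sixteenth-note triplet (3 notes) (three triplet sixteenths span one eighth) = 2; a full sixteenth-note triplet (3 notes) (three triplet sixteenths span one eighth) = 2; dotted half = 12; dotted half = 12; dotted half note = 12; dotted eighth = 3; quarter note = 4; a full sixteenth-note triplet (3 notes) (three triplet sixteenths span one eighth) = 2.
Adding: 6 + 2 + 2 + 12 + 12 + 12 + 3 + 4 + 2 = 55.
55 ÷ 24 = 2 complete bars with 7 sixteenth notes remaining.

7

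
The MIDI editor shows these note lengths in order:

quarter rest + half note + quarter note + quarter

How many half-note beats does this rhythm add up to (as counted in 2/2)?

2.5

One half-note beat = 2 quarter notes.
Working in quarter notes: quarter rest = 1; half note = 2; quarter note = 1; quarter = 1.
Sum: 1 + 2 + 1 + 1 = 5.
5 ÷ 2 = 2.5 beats.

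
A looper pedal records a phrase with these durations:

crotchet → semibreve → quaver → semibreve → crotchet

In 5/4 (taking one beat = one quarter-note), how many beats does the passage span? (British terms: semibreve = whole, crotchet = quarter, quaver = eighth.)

10.5

One quarter-note beat = 2 eighth notes.
Working in eighth notes: crotchet = 2; semibreve = 8; quaver = 1; semibreve = 8; crotchet = 2.
Adding: 2 + 8 + 1 + 8 + 2 = 21.
21 ÷ 2 = 10.5 beats.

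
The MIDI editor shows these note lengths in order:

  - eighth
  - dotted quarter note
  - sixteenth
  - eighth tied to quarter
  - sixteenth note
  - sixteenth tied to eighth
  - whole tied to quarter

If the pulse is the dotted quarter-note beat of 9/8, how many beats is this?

6.5

One dotted quarter-note beat = 6 sixteenth notes.
Express everything in sixteenth notes: eighth = 2; dotted quarter note = 6; sixteenth = 1; eighth tied to quarter (eighth + quarter) = 6; sixteenth note = 1; sixteenth tied to eighth (sixteenth + eighth) = 3; whole tied to quarter (whole + quarter) = 20.
Altogether 2 + 6 + 1 + 6 + 1 + 3 + 20 = 39.
39 ÷ 6 = 6.5 beats.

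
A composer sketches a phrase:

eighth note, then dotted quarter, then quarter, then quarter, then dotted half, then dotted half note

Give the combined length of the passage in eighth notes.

In eighth notes: eighth note = 1; dotted quarter = 3; quarter = 2; quarter = 2; dotted half = 6; dotted half note = 6.
Altogether 1 + 3 + 2 + 2 + 6 + 6 = 20 eighth notes.

20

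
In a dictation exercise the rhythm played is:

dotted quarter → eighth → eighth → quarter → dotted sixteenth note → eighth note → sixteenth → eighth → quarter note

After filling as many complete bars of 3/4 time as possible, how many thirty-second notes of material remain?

One bar of 3/4 = 24 thirty-second notes.
Working in thirty-second notes: dotted quarter = 12; eighth = 4; eighth = 4; quarter = 8; dotted sixteenth note = 3; eighth note = 4; sixteenth = 2; eighth = 4; quarter note = 8.
Sum: 12 + 4 + 4 + 8 + 3 + 4 + 2 + 4 + 8 = 49.
49 ÷ 24 = 2 complete bars with 1 thirty-second note remaining.

1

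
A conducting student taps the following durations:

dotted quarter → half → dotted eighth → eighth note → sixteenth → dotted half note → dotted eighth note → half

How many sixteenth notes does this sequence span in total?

Convert each value to sixteenth notes: dotted quarter = 6; half = 8; dotted eighth = 3; eighth note = 2; sixteenth = 1; dotted half note = 12; dotted eighth note = 3; half = 8.
Adding: 6 + 8 + 3 + 2 + 1 + 12 + 3 + 8 = 43 sixteenth notes.

43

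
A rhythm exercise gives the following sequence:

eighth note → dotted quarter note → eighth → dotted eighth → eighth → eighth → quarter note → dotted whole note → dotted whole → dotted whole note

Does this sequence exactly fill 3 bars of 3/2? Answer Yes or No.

One bar of 3/2 = 24 sixteenth notes, so 3 bars = 72.
In sixteenth notes: eighth note = 2; dotted quarter note = 6; eighth = 2; dotted eighth = 3; eighth = 2; eighth = 2; quarter note = 4; dotted whole note = 24; dotted whole = 24; dotted whole note = 24.
Total: 2 + 6 + 2 + 3 + 2 + 2 + 4 + 24 + 24 + 24 = 93.
93 exceeds 72, so the answer is No.

No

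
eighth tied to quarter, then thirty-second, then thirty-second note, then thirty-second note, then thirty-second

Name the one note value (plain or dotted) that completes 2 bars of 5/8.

dotted half note

2 bars of 5/8 = 40 thirty-second notes.
Each duration in thirty-second notes: eighth tied to quarter (eighth + quarter) = 12; thirty-second = 1; thirty-second note = 1; thirty-second note = 1; thirty-second = 1.
Sum: 12 + 1 + 1 + 1 + 1 = 16.
Remaining: 40 − 16 = 24 thirty-second notes, which is a dotted half note.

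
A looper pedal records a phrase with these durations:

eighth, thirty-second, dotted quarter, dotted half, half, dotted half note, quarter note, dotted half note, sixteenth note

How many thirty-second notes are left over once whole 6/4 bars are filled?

One bar of 6/4 = 48 thirty-second notes.
Convert each value to thirty-second notes: eighth = 4; thirty-second = 1; dotted quarter = 12; dotted half = 24; half = 16; dotted half note = 24; quarter note = 8; dotted half note = 24; sixteenth note = 2.
Adding: 4 + 1 + 12 + 24 + 16 + 24 + 8 + 24 + 2 = 115.
115 ÷ 48 = 2 complete bars with 19 thirty-second notes remaining.

19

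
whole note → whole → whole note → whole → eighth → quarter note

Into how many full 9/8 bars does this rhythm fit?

3

One bar of 9/8 = 9 eighth notes.
In eighth notes: whole note = 8; whole = 8; whole note = 8; whole = 8; eighth = 1; quarter note = 2.
Sum: 8 + 8 + 8 + 8 + 1 + 2 = 35.
35 ÷ 9 = 3 complete bars with 8 left over.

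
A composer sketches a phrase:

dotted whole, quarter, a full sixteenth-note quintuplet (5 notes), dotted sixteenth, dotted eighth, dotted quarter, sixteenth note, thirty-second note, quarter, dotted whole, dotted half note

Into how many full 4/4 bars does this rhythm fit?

5

One bar of 4/4 = 32 thirty-second notes.
In thirty-second notes: dotted whole = 48; quarter = 8; a full sixteenth-note quintuplet (5 notes) (five quintuplet sixteenths span one quarter) = 8; dotted sixteenth = 3; dotted eighth = 6; dotted quarter = 12; sixteenth note = 2; thirty-second note = 1; quarter = 8; dotted whole = 48; dotted half note = 24.
Total: 48 + 8 + 8 + 3 + 6 + 12 + 2 + 1 + 8 + 48 + 24 = 168.
168 ÷ 32 = 5 complete bars with 8 left over.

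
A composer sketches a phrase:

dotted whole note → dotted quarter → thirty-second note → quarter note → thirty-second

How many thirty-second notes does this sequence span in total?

Working in thirty-second notes: dotted whole note = 48; dotted quarter = 12; thirty-second note = 1; quarter note = 8; thirty-second = 1.
Total: 48 + 12 + 1 + 8 + 1 = 70 thirty-second notes.

70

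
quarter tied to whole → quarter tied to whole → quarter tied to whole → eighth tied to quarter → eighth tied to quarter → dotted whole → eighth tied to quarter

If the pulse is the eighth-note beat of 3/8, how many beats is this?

One eighth-note beat = 2 sixteenth notes.
Convert each value to sixteenth notes: quarter tied to whole (quarter + whole) = 20; quarter tied to whole (quarter + whole) = 20; quarter tied to whole (quarter + whole) = 20; eighth tied to quarter (eighth + quarter) = 6; eighth tied to quarter (eighth + quarter) = 6; dotted whole = 24; eighth tied to quarter (eighth + quarter) = 6.
Altogether 20 + 20 + 20 + 6 + 6 + 24 + 6 = 102.
102 ÷ 2 = 51 beats.

51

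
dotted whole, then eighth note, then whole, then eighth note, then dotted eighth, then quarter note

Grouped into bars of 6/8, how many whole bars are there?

4

One bar of 6/8 = 12 sixteenth notes.
In sixteenth notes: dotted whole = 24; eighth note = 2; whole = 16; eighth note = 2; dotted eighth = 3; quarter note = 4.
Altogether 24 + 2 + 16 + 2 + 3 + 4 = 51.
51 ÷ 12 = 4 complete bars with 3 left over.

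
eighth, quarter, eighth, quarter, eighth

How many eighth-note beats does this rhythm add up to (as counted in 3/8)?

7

One eighth-note beat = 2 sixteenth notes.
Convert each value to sixteenth notes: eighth = 2; quarter = 4; eighth = 2; quarter = 4; eighth = 2.
Adding: 2 + 4 + 2 + 4 + 2 = 14.
14 ÷ 2 = 7 beats.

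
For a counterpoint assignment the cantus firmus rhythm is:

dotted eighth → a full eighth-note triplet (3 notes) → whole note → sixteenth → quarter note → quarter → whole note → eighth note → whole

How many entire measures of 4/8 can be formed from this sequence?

One bar of 4/8 = 8 sixteenth notes.
Working in sixteenth notes: dotted eighth = 3; a full eighth-note triplet (3 notes) (three triplet eighths span one quarter) = 4; whole note = 16; sixteenth = 1; quarter note = 4; quarter = 4; whole note = 16; eighth note = 2; whole = 16.
Adding: 3 + 4 + 16 + 1 + 4 + 4 + 16 + 2 + 16 = 66.
66 ÷ 8 = 8 complete bars with 2 left over.

8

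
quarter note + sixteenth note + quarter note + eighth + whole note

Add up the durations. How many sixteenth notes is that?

27

Each duration in sixteenth notes: quarter note = 4; sixteenth note = 1; quarter note = 4; eighth = 2; whole note = 16.
Sum: 4 + 1 + 4 + 2 + 16 = 27 sixteenth notes.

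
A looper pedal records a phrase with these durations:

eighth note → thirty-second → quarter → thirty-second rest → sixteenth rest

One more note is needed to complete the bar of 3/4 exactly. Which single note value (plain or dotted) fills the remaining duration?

quarter note

The bar of 3/4 = 24 thirty-second notes.
Express everything in thirty-second notes: eighth note = 4; thirty-second = 1; quarter = 8; thirty-second rest = 1; sixteenth rest = 2.
Adding: 4 + 1 + 8 + 1 + 2 = 16.
Remaining: 24 − 16 = 8 thirty-second notes, which is a quarter note.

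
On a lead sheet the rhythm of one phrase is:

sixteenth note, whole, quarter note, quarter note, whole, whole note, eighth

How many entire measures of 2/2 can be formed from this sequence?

3

One bar of 2/2 = 16 sixteenth notes.
Working in sixteenth notes: sixteenth note = 1; whole = 16; quarter note = 4; quarter note = 4; whole = 16; whole note = 16; eighth = 2.
Sum: 1 + 16 + 4 + 4 + 16 + 16 + 2 = 59.
59 ÷ 16 = 3 complete bars with 11 left over.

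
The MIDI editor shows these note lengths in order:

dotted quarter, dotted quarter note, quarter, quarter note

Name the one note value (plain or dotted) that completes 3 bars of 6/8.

3 bars of 6/8 = 18 eighth notes.
Express everything in eighth notes: dotted quarter = 3; dotted quarter note = 3; quarter = 2; quarter note = 2.
Altogether 3 + 3 + 2 + 2 = 10.
Remaining: 18 − 10 = 8 eighth notes, which is a whole note.

whole note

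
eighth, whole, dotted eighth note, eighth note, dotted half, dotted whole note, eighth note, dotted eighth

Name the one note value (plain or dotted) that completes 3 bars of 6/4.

half note

3 bars of 6/4 = 72 sixteenth notes.
Each duration in sixteenth notes: eighth = 2; whole = 16; dotted eighth note = 3; eighth note = 2; dotted half = 12; dotted whole note = 24; eighth note = 2; dotted eighth = 3.
Sum: 2 + 16 + 3 + 2 + 12 + 24 + 2 + 3 = 64.
Remaining: 72 − 64 = 8 sixteenth notes, which is a half note.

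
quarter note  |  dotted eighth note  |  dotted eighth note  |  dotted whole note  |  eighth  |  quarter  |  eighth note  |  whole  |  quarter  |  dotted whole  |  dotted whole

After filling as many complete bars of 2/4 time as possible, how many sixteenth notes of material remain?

One bar of 2/4 = 8 sixteenth notes.
Working in sixteenth notes: quarter note = 4; dotted eighth note = 3; dotted eighth note = 3; dotted whole note = 24; eighth = 2; quarter = 4; eighth note = 2; whole = 16; quarter = 4; dotted whole = 24; dotted whole = 24.
Total: 4 + 3 + 3 + 24 + 2 + 4 + 2 + 16 + 4 + 24 + 24 = 110.
110 ÷ 8 = 13 complete bars with 6 sixteenth notes remaining.

6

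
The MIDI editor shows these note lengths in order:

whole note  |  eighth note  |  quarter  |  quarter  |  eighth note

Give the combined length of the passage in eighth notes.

14

In eighth notes: whole note = 8; eighth note = 1; quarter = 2; quarter = 2; eighth note = 1.
Sum: 8 + 1 + 2 + 2 + 1 = 14 eighth notes.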